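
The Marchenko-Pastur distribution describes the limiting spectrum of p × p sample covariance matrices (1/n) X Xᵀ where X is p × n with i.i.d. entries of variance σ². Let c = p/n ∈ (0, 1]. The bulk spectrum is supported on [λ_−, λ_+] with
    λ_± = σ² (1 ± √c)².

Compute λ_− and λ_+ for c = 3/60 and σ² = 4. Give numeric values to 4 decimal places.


c = 3/60 = 0.050000; √c = 0.223607.
λ_− = σ² (1 − √c)² = 4 · (1 − 0.223607)² = 4 · (0.776393)² = 2.411146.
λ_+ = σ² (1 + √c)² = 4 · (1 + 0.223607)² = 4 · (1.223607)² = 5.988854.

Rounded to 4 decimal places: λ_− ≈ 2.4111, λ_+ ≈ 5.9889.


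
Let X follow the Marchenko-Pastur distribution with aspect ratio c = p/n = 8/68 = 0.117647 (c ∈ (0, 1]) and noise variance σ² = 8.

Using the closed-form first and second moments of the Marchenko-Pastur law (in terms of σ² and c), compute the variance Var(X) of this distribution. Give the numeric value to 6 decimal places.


Recall the MP moments m_1 = E[X] = σ² and m_2 = E[X²] = σ⁴ (1 + c).
m_1 = E[X] = σ² = 8, so m_1² = 64.
m_2 = E[X²] = σ⁴ (1 + c) = 64 · (1 + 0.117647) = 64 · 1.117647 = 71.529412.
(Note m_2 − m_1² simplifies to c · σ⁴ = 0.117647 · 64.)

Var(X) = m_2 − m_1² = 71.529412 − 64 = 7.529412.


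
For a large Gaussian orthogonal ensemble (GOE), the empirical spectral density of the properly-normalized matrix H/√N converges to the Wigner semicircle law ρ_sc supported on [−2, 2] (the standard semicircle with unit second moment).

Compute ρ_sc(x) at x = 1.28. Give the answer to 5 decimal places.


ρ_sc(x) = (1/(2π)) √(4 − x²). With x = 1.28:
  4 − x² = 4 − (1.28)² = 4 − 1.638400 = 2.361600.
  √(4 − x²) = 1.536750.
  1/(2π) = 0.159155.
  ρ_sc(1.28) = 0.159155 · 1.536750 = 0.244581.

Rounded to 5 decimal places: ρ_sc(1.28) ≈ 0.24458.


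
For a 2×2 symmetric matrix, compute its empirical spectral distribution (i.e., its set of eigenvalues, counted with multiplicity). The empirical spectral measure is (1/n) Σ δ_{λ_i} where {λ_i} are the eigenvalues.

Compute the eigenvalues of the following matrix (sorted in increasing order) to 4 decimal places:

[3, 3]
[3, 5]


Since M is real symmetric, both eigenvalues are real; they are the roots of det(λI − M) = λ² − (tr M) λ + det M.
tr M = 3 + 5 = 8.
det M = 3·5 − 3² = 15 − 9 = 6.
Characteristic polynomial: λ² − 8λ + 6 = 0.
Discriminant Δ = (tr M)² − 4·det M = 64 − 24 = 40; √Δ = 6.324555.
λ = (tr M ± √Δ)/2 = (8 ± 6.324555)/2, giving (tr M − √Δ)/2 = 0.8377 and (tr M + √Δ)/2 = 7.1623.

Eigenvalues sorted in increasing order: [0.8377, 7.1623].


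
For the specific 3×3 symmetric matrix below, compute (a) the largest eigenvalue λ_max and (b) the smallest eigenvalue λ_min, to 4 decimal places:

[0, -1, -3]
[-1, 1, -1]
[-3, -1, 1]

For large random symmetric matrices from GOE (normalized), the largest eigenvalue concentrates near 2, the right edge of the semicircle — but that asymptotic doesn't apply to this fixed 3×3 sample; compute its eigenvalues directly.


Since M is real symmetric, all three eigenvalues are real; they are the roots of det(λI − M) = λ³ − (tr M) λ² + s λ − det M, where s is the sum of the principal 2×2 minors.
tr M = 0 + 1 + 1 = 2.
s = (0·1 − (-1)²) + (0·1 − (-3)²) + (1·1 − (-1)²) = -1 + (-9) + 0 = -10.
det M (expand along row 1) = 0·0 − (-1)·(-4) + (-3)·4 = -16.
Characteristic polynomial: λ³ − 2λ² − 10λ + 16 = 0.
Substitute λ = y + (tr M)/3 = y + 0.666667 to remove the quadratic term: y³ + p·y + q = 0 with p = s − (tr M)²/3 = -11.333333 and q = −2(tr M)³/27 + (tr M)·s/3 − det M = 8.740741.
Three real roots ⇒ use the trigonometric (Viète) form: r = 2√(−p/3) = 3.887301, φ = arccos(3q/(p·r)) = arccos(-0.595201) = 2.208312 rad.
y_k = r·cos(φ/3 − 2πk/3) for k = 0, 1, 2 gives y = 2.880840, 0.819869, -3.700709.
λ_k = y_k + 0.666667 gives λ = 3.5475, 1.4865, -3.0340 (check: the sum is 2.0000 = tr M).

Hence λ_max = 3.5475 and λ_min = -3.0340.


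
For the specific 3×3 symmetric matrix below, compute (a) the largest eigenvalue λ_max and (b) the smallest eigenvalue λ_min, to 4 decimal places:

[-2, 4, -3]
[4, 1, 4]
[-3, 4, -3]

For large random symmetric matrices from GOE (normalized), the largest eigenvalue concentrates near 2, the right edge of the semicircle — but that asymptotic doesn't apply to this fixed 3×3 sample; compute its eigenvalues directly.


Since M is real symmetric, all three eigenvalues are real; they are the roots of det(λI − M) = λ³ − (tr M) λ² + s λ − det M, where s is the sum of the principal 2×2 minors.
tr M = -2 + 1 + (-3) = -4.
s = ((-2)·1 − 4²) + ((-2)·(-3) − (-3)²) + (1·(-3) − 4²) = -18 + (-3) + (-19) = -40.
det M (expand along row 1) = (-2)·(-19) − 4·0 + (-3)·19 = -19.
Characteristic polynomial: λ³ + 4λ² − 40λ + 19 = 0.
Substitute λ = y + (tr M)/3 = y − 1.333333 to remove the quadratic term: y³ + p·y + q = 0 with p = s − (tr M)²/3 = -45.333333 and q = −2(tr M)³/27 + (tr M)·s/3 − det M = 77.074074.
Three real roots ⇒ use the trigonometric (Viète) form: r = 2√(−p/3) = 7.774603, φ = arccos(3q/(p·r)) = arccos(-0.656045) = 2.286363 rad.
y_k = r·cos(φ/3 − 2πk/3) for k = 0, 1, 2 gives y = 5.623939, 1.836881, -7.460820.
λ_k = y_k − 1.333333 gives λ = 4.2906, 0.5035, -8.7942 (check: the sum is -4.0000 = tr M).

Hence λ_max = 4.2906 and λ_min = -8.7942.


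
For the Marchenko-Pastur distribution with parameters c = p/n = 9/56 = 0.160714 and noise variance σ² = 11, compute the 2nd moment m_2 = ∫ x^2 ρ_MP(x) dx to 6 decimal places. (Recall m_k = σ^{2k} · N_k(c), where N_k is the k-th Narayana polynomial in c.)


E[X²] = σ⁴ (1 + c) (second MP moment). With σ² = 11 (so σ⁴ = 121) and c = 9/56 = 0.160714: E[X²] = 121 · (1 + 0.160714) = 121 · 1.160714.

So E[X^2] = 140.446429.


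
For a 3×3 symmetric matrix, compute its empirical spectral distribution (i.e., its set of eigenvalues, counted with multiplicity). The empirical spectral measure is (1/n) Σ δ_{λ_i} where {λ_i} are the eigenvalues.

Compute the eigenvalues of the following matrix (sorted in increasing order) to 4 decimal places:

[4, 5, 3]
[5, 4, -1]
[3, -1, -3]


Since M is real symmetric, all three eigenvalues are real; they are the roots of det(λI − M) = λ³ − (tr M) λ² + s λ − det M, where s is the sum of the principal 2×2 minors.
tr M = 4 + 4 + (-3) = 5.
s = (4·4 − 5²) + (4·(-3) − 3²) + (4·(-3) − (-1)²) = -9 + (-21) + (-13) = -43.
det M (expand along row 1) = 4·(-13) − 5·(-12) + 3·(-17) = -43.
Characteristic polynomial: λ³ − 5λ² − 43λ + 43 = 0.
Substitute λ = y + (tr M)/3 = y + 1.666667 to remove the quadratic term: y³ + p·y + q = 0 with p = s − (tr M)²/3 = -51.333333 and q = −2(tr M)³/27 + (tr M)·s/3 − det M = -37.925926.
Three real roots ⇒ use the trigonometric (Viète) form: r = 2√(−p/3) = 8.273116, φ = arccos(3q/(p·r)) = arccos(0.267910) = 1.299573 rad.
y_k = r·cos(φ/3 − 2πk/3) for k = 0, 1, 2 gives y = 7.508935, -0.746935, -6.762000.
λ_k = y_k + 1.666667 gives λ = 9.1756, 0.9197, -5.0953 (check: the sum is 5.0000 = tr M).

Eigenvalues sorted in increasing order: [-5.0953, 0.9197, 9.1756].


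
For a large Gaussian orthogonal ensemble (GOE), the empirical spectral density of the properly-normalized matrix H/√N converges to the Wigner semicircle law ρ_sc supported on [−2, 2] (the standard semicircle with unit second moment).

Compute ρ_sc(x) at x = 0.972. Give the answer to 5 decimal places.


ρ_sc(x) = (1/(2π)) √(4 − x²). With x = 0.972:
  4 − x² = 4 − (0.972)² = 4 − 0.944784 = 3.055216.
  √(4 − x²) = 1.747918.
  1/(2π) = 0.159155.
  ρ_sc(0.972) = 0.159155 · 1.747918 = 0.278190.

Rounded to 5 decimal places: ρ_sc(0.972) ≈ 0.27819.


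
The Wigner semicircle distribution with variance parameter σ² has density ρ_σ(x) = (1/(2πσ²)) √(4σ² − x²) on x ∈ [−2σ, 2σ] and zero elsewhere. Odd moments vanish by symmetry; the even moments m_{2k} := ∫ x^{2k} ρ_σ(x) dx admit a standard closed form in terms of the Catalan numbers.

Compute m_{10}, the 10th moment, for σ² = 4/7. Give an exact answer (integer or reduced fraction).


By the scaled semicircle moment identity, m_{2k} = σ^{2k} · C_k with k = 5.
C_5 = (1/(k+1)) · C(2k, k) = (1/6) · C(10, 5) = (1/6) · 252 = 42.
σ^{2k} = (σ²)^k = (4/7)^5 = 1024/16807.

Therefore m_{10} = σ^{10} · C_5 = (1024/16807) · 42 = 6144/2401.


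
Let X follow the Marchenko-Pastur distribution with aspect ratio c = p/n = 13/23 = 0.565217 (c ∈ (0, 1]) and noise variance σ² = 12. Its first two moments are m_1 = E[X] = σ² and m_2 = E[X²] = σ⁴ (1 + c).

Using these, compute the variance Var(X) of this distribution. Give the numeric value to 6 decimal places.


m_1 = E[X] = σ² = 12, so m_1² = 144.
m_2 = E[X²] = σ⁴ (1 + c) = 144 · (1 + 0.565217) = 144 · 1.565217 = 225.391304.
(Note m_2 − m_1² simplifies to c · σ⁴ = 0.565217 · 144.)

Var(X) = m_2 − m_1² = 225.391304 − 144 = 81.391304.


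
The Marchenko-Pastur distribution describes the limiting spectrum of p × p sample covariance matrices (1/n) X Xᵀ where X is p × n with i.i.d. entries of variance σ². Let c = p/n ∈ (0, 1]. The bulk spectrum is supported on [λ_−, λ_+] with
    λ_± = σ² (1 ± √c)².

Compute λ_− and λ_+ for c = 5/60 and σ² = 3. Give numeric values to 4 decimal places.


c = 5/60 = 0.083333; √c = 0.288675.
λ_− = σ² (1 − √c)² = 3 · (1 − 0.288675)² = 3 · (0.711325)² = 1.517949.
λ_+ = σ² (1 + √c)² = 3 · (1 + 0.288675)² = 3 · (1.288675)² = 4.982051.

Rounded to 4 decimal places: λ_− ≈ 1.5179, λ_+ ≈ 4.9821.


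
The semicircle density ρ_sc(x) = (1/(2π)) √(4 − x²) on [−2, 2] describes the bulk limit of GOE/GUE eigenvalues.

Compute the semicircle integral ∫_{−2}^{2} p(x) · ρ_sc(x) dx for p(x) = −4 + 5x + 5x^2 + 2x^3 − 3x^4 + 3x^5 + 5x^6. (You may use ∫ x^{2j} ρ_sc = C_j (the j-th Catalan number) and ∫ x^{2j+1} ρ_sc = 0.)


Write p(x) = Σ a_i x^i, split into monomials and integrate each against ρ_sc separately.
Using ∫ x^{2j} ρ_sc = C_j = (1/(j+1)) C(2j, j) (Catalan numbers) and ∫ x^{2j+1} ρ_sc = 0 (odd monomials vanish by symmetry):
  i = 0 (even): a_0 · C_{0} = -4 · 1 = -4
  i = 1 (odd): ∫ x^1 ρ_sc = 0 (vanishes)
  i = 2 (even): a_2 · C_{1} = 5 · 1 = 5
  i = 3 (odd): ∫ x^3 ρ_sc = 0 (vanishes)
  i = 4 (even): a_4 · C_{2} = -3 · 2 = -6
  i = 5 (odd): ∫ x^5 ρ_sc = 0 (vanishes)
  i = 6 (even): a_6 · C_{3} = 5 · 5 = 25

Summing the contributions: ∫_{−2}^{2} p(x) ρ_sc(x) dx = (-4) + 5 + (-6) + 25 = 20.


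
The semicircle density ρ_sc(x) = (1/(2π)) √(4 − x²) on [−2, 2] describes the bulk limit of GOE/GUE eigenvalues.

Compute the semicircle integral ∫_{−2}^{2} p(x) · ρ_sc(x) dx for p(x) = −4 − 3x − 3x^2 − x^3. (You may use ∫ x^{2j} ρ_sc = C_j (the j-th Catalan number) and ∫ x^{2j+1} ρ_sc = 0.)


Write p(x) = Σ a_i x^i, split into monomials and integrate each against ρ_sc separately.
Using ∫ x^{2j} ρ_sc = C_j = (1/(j+1)) C(2j, j) (Catalan numbers) and ∫ x^{2j+1} ρ_sc = 0 (odd monomials vanish by symmetry):
  i = 0 (even): a_0 · C_{0} = -4 · 1 = -4
  i = 1 (odd): ∫ x^1 ρ_sc = 0 (vanishes)
  i = 2 (even): a_2 · C_{1} = -3 · 1 = -3
  i = 3 (odd): ∫ x^3 ρ_sc = 0 (vanishes)

Summing the contributions: ∫_{−2}^{2} p(x) ρ_sc(x) dx = (-4) + (-3) = -7.


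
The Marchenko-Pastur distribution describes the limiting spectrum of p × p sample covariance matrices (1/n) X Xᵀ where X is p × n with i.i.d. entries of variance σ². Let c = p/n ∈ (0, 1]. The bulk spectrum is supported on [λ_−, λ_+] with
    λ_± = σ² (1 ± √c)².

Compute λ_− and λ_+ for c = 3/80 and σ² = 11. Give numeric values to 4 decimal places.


c = 3/80 = 0.037500; √c = 0.193649.
λ_− = σ² (1 − √c)² = 11 · (1 − 0.193649)² = 11 · (0.806351)² = 7.152218.
λ_+ = σ² (1 + √c)² = 11 · (1 + 0.193649)² = 11 · (1.193649)² = 15.672782.

Rounded to 4 decimal places: λ_− ≈ 7.1522, λ_+ ≈ 15.6728.


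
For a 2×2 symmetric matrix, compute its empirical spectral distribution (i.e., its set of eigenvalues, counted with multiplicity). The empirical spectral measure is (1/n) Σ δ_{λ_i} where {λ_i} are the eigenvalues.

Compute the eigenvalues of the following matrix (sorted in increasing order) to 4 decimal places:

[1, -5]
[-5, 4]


Since M is real symmetric, both eigenvalues are real; they are the roots of det(λI − M) = λ² − (tr M) λ + det M.
tr M = 1 + 4 = 5.
det M = 1·4 − (-5)² = 4 − 25 = -21.
Characteristic polynomial: λ² − 5λ − 21 = 0.
Discriminant Δ = (tr M)² − 4·det M = 25 − (-84) = 109; √Δ = 10.440307.
λ = (tr M ± √Δ)/2 = (5 ± 10.440307)/2, giving (tr M − √Δ)/2 = -2.7202 and (tr M + √Δ)/2 = 7.7202.

Eigenvalues sorted in increasing order: [-2.7202, 7.7202].


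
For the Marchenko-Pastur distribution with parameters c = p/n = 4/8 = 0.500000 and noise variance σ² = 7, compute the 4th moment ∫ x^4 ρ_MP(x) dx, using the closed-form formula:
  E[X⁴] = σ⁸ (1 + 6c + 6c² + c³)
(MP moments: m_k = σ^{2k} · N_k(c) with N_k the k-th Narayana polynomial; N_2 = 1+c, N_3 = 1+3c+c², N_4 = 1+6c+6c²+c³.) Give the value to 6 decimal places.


E[X⁴] = σ⁸ (1 + 6c + 6c² + c³) (fourth MP moment). With σ² = 7 (so σ⁸ = 2401) and c = 4/8 = 0.500000: E[X⁴] = 2401 · (1 + 6·0.500000 + 6·(0.500000)² + (0.500000)³) = 2401 · 5.625000.

So E[X^4] = 13505.625000.


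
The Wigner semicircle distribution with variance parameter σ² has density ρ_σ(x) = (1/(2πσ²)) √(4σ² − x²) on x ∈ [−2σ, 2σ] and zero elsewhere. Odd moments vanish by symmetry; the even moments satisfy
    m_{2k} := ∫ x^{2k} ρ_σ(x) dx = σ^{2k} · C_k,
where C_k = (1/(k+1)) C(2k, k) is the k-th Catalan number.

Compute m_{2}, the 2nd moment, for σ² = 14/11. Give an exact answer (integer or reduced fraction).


By the scaled semicircle moment identity, m_{2k} = σ^{2k} · C_k with k = 1.
C_1 = (1/(k+1)) · C(2k, k) = (1/2) · C(2, 1) = (1/2) · 2 = 1.
σ^{2k} = (σ²)^k = (14/11)^1 = 14/11.

Therefore m_{2} = σ^{2} · C_1 = (14/11) · 1 = 14/11.


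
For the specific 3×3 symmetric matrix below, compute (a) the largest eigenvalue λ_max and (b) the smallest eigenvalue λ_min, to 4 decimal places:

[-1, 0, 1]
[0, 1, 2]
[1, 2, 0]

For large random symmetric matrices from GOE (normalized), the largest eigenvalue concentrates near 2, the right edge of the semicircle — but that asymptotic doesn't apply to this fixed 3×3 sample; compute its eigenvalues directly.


Since M is real symmetric, all three eigenvalues are real; they are the roots of det(λI − M) = λ³ − (tr M) λ² + s λ − det M, where s is the sum of the principal 2×2 minors.
tr M = -1 + 1 + 0 = 0.
s = ((-1)·1 − 0²) + ((-1)·0 − 1²) + (1·0 − 2²) = -1 + (-1) + (-4) = -6.
det M (expand along row 1) = (-1)·(-4) − 0·(-2) + 1·(-1) = 3.
Characteristic polynomial: λ³ − 6λ − 3 = 0.
Substitute λ = y + (tr M)/3 = y + 0.000000 to remove the quadratic term: y³ + p·y + q = 0 with p = s − (tr M)²/3 = -6.000000 and q = −2(tr M)³/27 + (tr M)·s/3 − det M = -3.000000.
Three real roots ⇒ use the trigonometric (Viète) form: r = 2√(−p/3) = 2.828427, φ = arccos(3q/(p·r)) = arccos(0.530330) = 1.011806 rad.
y_k = r·cos(φ/3 − 2πk/3) for k = 0, 1, 2 gives y = 2.669079, -0.523976, -2.145103.
λ_k = y_k + 0.000000 gives λ = 2.6691, -0.5240, -2.1451 (check: the sum is 0.0000 = tr M).

Hence λ_max = 2.6691 and λ_min = -2.1451.


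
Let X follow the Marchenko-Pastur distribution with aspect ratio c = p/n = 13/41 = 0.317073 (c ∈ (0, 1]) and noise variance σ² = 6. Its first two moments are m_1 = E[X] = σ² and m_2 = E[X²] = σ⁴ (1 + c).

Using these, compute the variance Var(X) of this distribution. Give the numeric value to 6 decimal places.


m_1 = E[X] = σ² = 6, so m_1² = 36.
m_2 = E[X²] = σ⁴ (1 + c) = 36 · (1 + 0.317073) = 36 · 1.317073 = 47.414634.
(Note m_2 − m_1² simplifies to c · σ⁴ = 0.317073 · 36.)

Var(X) = m_2 − m_1² = 47.414634 − 36 = 11.414634.


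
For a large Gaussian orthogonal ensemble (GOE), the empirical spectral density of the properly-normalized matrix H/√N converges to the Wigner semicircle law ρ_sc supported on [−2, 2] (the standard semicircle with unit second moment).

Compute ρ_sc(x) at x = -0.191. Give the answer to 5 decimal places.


ρ_sc(x) = (1/(2π)) √(4 − x²). With x = -0.191:
  4 − x² = 4 − (-0.191)² = 4 − 0.036481 = 3.963519.
  √(4 − x²) = 1.990859.
  1/(2π) = 0.159155.
  ρ_sc(-0.191) = 0.159155 · 1.990859 = 0.316855.

Rounded to 5 decimal places: ρ_sc(-0.191) ≈ 0.31686.


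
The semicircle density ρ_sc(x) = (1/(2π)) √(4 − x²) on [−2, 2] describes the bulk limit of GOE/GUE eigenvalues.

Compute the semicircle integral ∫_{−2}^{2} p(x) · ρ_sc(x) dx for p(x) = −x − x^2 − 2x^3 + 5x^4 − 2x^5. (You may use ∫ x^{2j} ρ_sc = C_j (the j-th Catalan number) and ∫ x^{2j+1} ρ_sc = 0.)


Write p(x) = Σ a_i x^i, split into monomials and integrate each against ρ_sc separately.
Using ∫ x^{2j} ρ_sc = C_j = (1/(j+1)) C(2j, j) (Catalan numbers) and ∫ x^{2j+1} ρ_sc = 0 (odd monomials vanish by symmetry):
  i = 1 (odd): ∫ x^1 ρ_sc = 0 (vanishes)
  i = 2 (even): a_2 · C_{1} = -1 · 1 = -1
  i = 3 (odd): ∫ x^3 ρ_sc = 0 (vanishes)
  i = 4 (even): a_4 · C_{2} = 5 · 2 = 10
  i = 5 (odd): ∫ x^5 ρ_sc = 0 (vanishes)

Summing the contributions: ∫_{−2}^{2} p(x) ρ_sc(x) dx = (-1) + 10 = 9.


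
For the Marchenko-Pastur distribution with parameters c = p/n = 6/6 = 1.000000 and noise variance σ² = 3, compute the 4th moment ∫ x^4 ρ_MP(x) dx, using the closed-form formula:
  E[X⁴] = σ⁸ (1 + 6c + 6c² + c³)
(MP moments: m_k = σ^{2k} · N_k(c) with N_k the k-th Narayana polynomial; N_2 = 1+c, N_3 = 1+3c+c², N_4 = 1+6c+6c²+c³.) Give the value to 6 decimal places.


E[X⁴] = σ⁸ (1 + 6c + 6c² + c³) (fourth MP moment). With σ² = 3 (so σ⁸ = 81) and c = 6/6 = 1.000000: E[X⁴] = 81 · (1 + 6·1.000000 + 6·(1.000000)² + (1.000000)³) = 81 · 14.000000.

So E[X^4] = 1134.000000.


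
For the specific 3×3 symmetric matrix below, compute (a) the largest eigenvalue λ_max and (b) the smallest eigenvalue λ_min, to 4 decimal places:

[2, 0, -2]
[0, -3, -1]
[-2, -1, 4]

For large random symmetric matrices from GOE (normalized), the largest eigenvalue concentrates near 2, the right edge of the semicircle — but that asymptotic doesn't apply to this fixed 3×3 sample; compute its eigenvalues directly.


Since M is real symmetric, all three eigenvalues are real; they are the roots of det(λI − M) = λ³ − (tr M) λ² + s λ − det M, where s is the sum of the principal 2×2 minors.
tr M = 2 + (-3) + 4 = 3.
s = (2·(-3) − 0²) + (2·4 − (-2)²) + ((-3)·4 − (-1)²) = -6 + 4 + (-13) = -15.
det M (expand along row 1) = 2·(-13) − 0·(-2) + (-2)·(-6) = -14.
Characteristic polynomial: λ³ − 3λ² − 15λ + 14 = 0.
Substitute λ = y + (tr M)/3 = y + 1.000000 to remove the quadratic term: y³ + p·y + q = 0 with p = s − (tr M)²/3 = -18.000000 and q = −2(tr M)³/27 + (tr M)·s/3 − det M = -3.000000.
Three real roots ⇒ use the trigonometric (Viète) form: r = 2√(−p/3) = 4.898979, φ = arccos(3q/(p·r)) = arccos(0.102062) = 1.468556 rad.
y_k = r·cos(φ/3 − 2πk/3) for k = 0, 1, 2 gives y = 4.323640, -0.166925, -4.156715.
λ_k = y_k + 1.000000 gives λ = 5.3236, 0.8331, -3.1567 (check: the sum is 3.0000 = tr M).

Hence λ_max = 5.3236 and λ_min = -3.1567.


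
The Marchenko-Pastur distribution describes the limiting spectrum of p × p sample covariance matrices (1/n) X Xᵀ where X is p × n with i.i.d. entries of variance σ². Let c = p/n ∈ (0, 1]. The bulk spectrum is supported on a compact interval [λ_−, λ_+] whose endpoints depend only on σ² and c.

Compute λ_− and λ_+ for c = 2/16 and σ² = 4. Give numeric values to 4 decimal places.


c = 2/16 = 0.125000; √c = 0.353553.
λ_− = σ² (1 − √c)² = 4 · (1 − 0.353553)² = 4 · (0.646447)² = 1.671573.
λ_+ = σ² (1 + √c)² = 4 · (1 + 0.353553)² = 4 · (1.353553)² = 7.328427.

Rounded to 4 decimal places: λ_− ≈ 1.6716, λ_+ ≈ 7.3284.


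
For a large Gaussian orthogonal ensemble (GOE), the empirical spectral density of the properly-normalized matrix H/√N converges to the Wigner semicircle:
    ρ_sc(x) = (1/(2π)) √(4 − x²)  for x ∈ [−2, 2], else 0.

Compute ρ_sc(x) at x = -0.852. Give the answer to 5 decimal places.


ρ_sc(x) = (1/(2π)) √(4 − x²). With x = -0.852:
  4 − x² = 4 − (-0.852)² = 4 − 0.725904 = 3.274096.
  √(4 − x²) = 1.809446.
  1/(2π) = 0.159155.
  ρ_sc(-0.852) = 0.159155 · 1.809446 = 0.287982.

Rounded to 5 decimal places: ρ_sc(-0.852) ≈ 0.28798.


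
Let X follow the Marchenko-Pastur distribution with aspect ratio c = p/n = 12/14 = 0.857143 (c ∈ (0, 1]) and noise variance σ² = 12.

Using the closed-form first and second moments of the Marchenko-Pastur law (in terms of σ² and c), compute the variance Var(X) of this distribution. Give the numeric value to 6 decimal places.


Recall the MP moments m_1 = E[X] = σ² and m_2 = E[X²] = σ⁴ (1 + c).
m_1 = E[X] = σ² = 12, so m_1² = 144.
m_2 = E[X²] = σ⁴ (1 + c) = 144 · (1 + 0.857143) = 144 · 1.857143 = 267.428571.
(Note m_2 − m_1² simplifies to c · σ⁴ = 0.857143 · 144.)

Var(X) = m_2 − m_1² = 267.428571 − 144 = 123.428571.


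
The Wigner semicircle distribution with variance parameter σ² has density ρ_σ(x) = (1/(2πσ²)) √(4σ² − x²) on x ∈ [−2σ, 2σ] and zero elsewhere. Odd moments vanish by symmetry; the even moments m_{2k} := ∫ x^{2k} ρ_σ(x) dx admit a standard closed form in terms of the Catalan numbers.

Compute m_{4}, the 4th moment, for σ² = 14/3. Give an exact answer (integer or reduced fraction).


By the scaled semicircle moment identity, m_{2k} = σ^{2k} · C_k with k = 2.
C_2 = (1/(k+1)) · C(2k, k) = (1/3) · C(4, 2) = (1/3) · 6 = 2.
σ^{2k} = (σ²)^k = (14/3)^2 = 196/9.

Therefore m_{4} = σ^{4} · C_2 = (196/9) · 2 = 392/9.


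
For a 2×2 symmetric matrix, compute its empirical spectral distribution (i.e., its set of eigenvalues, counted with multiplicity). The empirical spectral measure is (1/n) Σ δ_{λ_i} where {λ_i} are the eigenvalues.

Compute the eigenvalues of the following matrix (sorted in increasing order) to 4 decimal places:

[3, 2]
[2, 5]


Since M is real symmetric, both eigenvalues are real; they are the roots of det(λI − M) = λ² − (tr M) λ + det M.
tr M = 3 + 5 = 8.
det M = 3·5 − 2² = 15 − 4 = 11.
Characteristic polynomial: λ² − 8λ + 11 = 0.
Discriminant Δ = (tr M)² − 4·det M = 64 − 44 = 20; √Δ = 4.472136.
λ = (tr M ± √Δ)/2 = (8 ± 4.472136)/2, giving (tr M − √Δ)/2 = 1.7639 and (tr M + √Δ)/2 = 6.2361.

Eigenvalues sorted in increasing order: [1.7639, 6.2361].


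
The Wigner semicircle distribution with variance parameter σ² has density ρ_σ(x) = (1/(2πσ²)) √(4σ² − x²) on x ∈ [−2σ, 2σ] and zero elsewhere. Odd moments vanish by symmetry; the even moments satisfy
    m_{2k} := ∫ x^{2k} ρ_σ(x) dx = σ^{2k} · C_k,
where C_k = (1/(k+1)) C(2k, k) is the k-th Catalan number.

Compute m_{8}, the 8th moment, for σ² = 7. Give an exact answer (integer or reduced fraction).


By the scaled semicircle moment identity, m_{2k} = σ^{2k} · C_k with k = 4.
C_4 = (1/(k+1)) · C(2k, k) = (1/5) · C(8, 4) = (1/5) · 70 = 14.
σ^{2k} = (σ²)^k = (7)^4 = 2401.

Therefore m_{8} = σ^{8} · C_4 = 2401 · 14 = 33614.


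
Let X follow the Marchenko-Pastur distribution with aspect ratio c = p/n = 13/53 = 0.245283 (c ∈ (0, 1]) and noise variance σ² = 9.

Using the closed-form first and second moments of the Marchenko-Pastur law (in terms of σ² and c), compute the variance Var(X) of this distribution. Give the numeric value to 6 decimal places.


Recall the MP moments m_1 = E[X] = σ² and m_2 = E[X²] = σ⁴ (1 + c).
m_1 = E[X] = σ² = 9, so m_1² = 81.
m_2 = E[X²] = σ⁴ (1 + c) = 81 · (1 + 0.245283) = 81 · 1.245283 = 100.867925.
(Note m_2 − m_1² simplifies to c · σ⁴ = 0.245283 · 81.)

Var(X) = m_2 − m_1² = 100.867925 − 81 = 19.867925.


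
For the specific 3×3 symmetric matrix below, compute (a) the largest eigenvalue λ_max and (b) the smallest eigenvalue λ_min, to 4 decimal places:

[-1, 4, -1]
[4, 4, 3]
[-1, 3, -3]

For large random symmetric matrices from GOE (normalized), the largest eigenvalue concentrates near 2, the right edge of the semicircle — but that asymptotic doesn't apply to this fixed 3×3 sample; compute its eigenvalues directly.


Since M is real symmetric, all three eigenvalues are real; they are the roots of det(λI − M) = λ³ − (tr M) λ² + s λ − det M, where s is the sum of the principal 2×2 minors.
tr M = -1 + 4 + (-3) = 0.
s = ((-1)·4 − 4²) + ((-1)·(-3) − (-1)²) + (4·(-3) − 3²) = -20 + 2 + (-21) = -39.
det M (expand along row 1) = (-1)·(-21) − 4·(-9) + (-1)·16 = 41.
Characteristic polynomial: λ³ − 39λ − 41 = 0.
Substitute λ = y + (tr M)/3 = y + 0.000000 to remove the quadratic term: y³ + p·y + q = 0 with p = s − (tr M)²/3 = -39.000000 and q = −2(tr M)³/27 + (tr M)·s/3 − det M = -41.000000.
Three real roots ⇒ use the trigonometric (Viète) form: r = 2√(−p/3) = 7.211103, φ = arccos(3q/(p·r)) = arccos(0.437360) = 1.118136 rad.
y_k = r·cos(φ/3 − 2πk/3) for k = 0, 1, 2 gives y = 6.716012, -1.083937, -5.632075.
λ_k = y_k + 0.000000 gives λ = 6.7160, -1.0839, -5.6321 (check: the sum is 0.0000 = tr M).

Hence λ_max = 6.7160 and λ_min = -5.6321.


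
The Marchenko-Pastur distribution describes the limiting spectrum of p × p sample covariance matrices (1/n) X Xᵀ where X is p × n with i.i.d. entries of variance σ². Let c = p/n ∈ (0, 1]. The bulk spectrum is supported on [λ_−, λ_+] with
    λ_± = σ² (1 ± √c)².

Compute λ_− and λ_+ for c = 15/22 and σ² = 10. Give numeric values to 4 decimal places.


c = 15/22 = 0.681818; √c = 0.825723.
λ_− = σ² (1 − √c)² = 10 · (1 − 0.825723)² = 10 · (0.174277)² = 0.303725.
λ_+ = σ² (1 + √c)² = 10 · (1 + 0.825723)² = 10 · (1.825723)² = 33.332638.

Rounded to 4 decimal places: λ_− ≈ 0.3037, λ_+ ≈ 33.3326.


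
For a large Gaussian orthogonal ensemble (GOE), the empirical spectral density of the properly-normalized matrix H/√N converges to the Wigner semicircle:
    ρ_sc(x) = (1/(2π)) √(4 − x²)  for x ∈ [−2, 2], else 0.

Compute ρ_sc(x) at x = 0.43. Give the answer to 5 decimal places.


ρ_sc(x) = (1/(2π)) √(4 − x²). With x = 0.43:
  4 − x² = 4 − (0.43)² = 4 − 0.184900 = 3.815100.
  √(4 − x²) = 1.953228.
  1/(2π) = 0.159155.
  ρ_sc(0.43) = 0.159155 · 1.953228 = 0.310866.

Rounded to 5 decimal places: ρ_sc(0.43) ≈ 0.31087.


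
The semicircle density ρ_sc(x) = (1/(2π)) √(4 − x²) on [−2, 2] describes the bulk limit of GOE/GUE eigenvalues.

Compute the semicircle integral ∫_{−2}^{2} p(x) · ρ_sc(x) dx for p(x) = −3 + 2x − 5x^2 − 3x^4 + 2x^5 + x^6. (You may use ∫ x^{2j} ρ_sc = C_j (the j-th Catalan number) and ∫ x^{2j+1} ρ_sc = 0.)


Write p(x) = Σ a_i x^i, split into monomials and integrate each against ρ_sc separately.
Using ∫ x^{2j} ρ_sc = C_j = (1/(j+1)) C(2j, j) (Catalan numbers) and ∫ x^{2j+1} ρ_sc = 0 (odd monomials vanish by symmetry):
  i = 0 (even): a_0 · C_{0} = -3 · 1 = -3
  i = 1 (odd): ∫ x^1 ρ_sc = 0 (vanishes)
  i = 2 (even): a_2 · C_{1} = -5 · 1 = -5
  i = 4 (even): a_4 · C_{2} = -3 · 2 = -6
  i = 5 (odd): ∫ x^5 ρ_sc = 0 (vanishes)
  i = 6 (even): a_6 · C_{3} = 1 · 5 = 5

Summing the contributions: ∫_{−2}^{2} p(x) ρ_sc(x) dx = (-3) + (-5) + (-6) + 5 = -9.


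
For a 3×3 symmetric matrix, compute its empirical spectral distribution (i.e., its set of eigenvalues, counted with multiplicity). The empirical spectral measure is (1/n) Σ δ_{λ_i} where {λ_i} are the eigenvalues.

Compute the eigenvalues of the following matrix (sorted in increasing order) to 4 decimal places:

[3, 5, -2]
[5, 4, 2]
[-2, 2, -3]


Since M is real symmetric, all three eigenvalues are real; they are the roots of det(λI − M) = λ³ − (tr M) λ² + s λ − det M, where s is the sum of the principal 2×2 minors.
tr M = 3 + 4 + (-3) = 4.
s = (3·4 − 5²) + (3·(-3) − (-2)²) + (4·(-3) − 2²) = -13 + (-13) + (-16) = -42.
det M (expand along row 1) = 3·(-16) − 5·(-11) + (-2)·18 = -29.
Characteristic polynomial: λ³ − 4λ² − 42λ + 29 = 0.
Substitute λ = y + (tr M)/3 = y + 1.333333 to remove the quadratic term: y³ + p·y + q = 0 with p = s − (tr M)²/3 = -47.333333 and q = −2(tr M)³/27 + (tr M)·s/3 − det M = -31.740741.
Three real roots ⇒ use the trigonometric (Viète) form: r = 2√(−p/3) = 7.944250, φ = arccos(3q/(p·r)) = arccos(0.253232) = 1.314777 rad.
y_k = r·cos(φ/3 − 2πk/3) for k = 0, 1, 2 gives y = 7.193454, -0.677138, -6.516316.
λ_k = y_k + 1.333333 gives λ = 8.5268, 0.6562, -5.1830 (check: the sum is 4.0000 = tr M).

Eigenvalues sorted in increasing order: [-5.1830, 0.6562, 8.5268].


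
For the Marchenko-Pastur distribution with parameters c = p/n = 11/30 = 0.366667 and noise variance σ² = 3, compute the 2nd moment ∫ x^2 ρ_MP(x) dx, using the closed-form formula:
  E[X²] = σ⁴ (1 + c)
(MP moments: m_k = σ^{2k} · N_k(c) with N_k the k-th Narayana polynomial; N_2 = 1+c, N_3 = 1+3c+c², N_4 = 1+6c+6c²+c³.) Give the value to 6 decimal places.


E[X²] = σ⁴ (1 + c) (second MP moment). With σ² = 3 (so σ⁴ = 9) and c = 11/30 = 0.366667: E[X²] = 9 · (1 + 0.366667) = 9 · 1.366667.

So E[X^2] = 12.300000.


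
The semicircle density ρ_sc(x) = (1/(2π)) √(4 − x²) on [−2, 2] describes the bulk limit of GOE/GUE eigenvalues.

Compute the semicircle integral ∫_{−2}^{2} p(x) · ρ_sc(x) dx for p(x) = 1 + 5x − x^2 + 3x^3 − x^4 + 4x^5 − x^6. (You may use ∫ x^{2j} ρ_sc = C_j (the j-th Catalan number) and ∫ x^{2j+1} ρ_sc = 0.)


Write p(x) = Σ a_i x^i, split into monomials and integrate each against ρ_sc separately.
Using ∫ x^{2j} ρ_sc = C_j = (1/(j+1)) C(2j, j) (Catalan numbers) and ∫ x^{2j+1} ρ_sc = 0 (odd monomials vanish by symmetry):
  i = 0 (even): a_0 · C_{0} = 1 · 1 = 1
  i = 1 (odd): ∫ x^1 ρ_sc = 0 (vanishes)
  i = 2 (even): a_2 · C_{1} = -1 · 1 = -1
  i = 3 (odd): ∫ x^3 ρ_sc = 0 (vanishes)
  i = 4 (even): a_4 · C_{2} = -1 · 2 = -2
  i = 5 (odd): ∫ x^5 ρ_sc = 0 (vanishes)
  i = 6 (even): a_6 · C_{3} = -1 · 5 = -5

Summing the contributions: ∫_{−2}^{2} p(x) ρ_sc(x) dx = 1 + (-1) + (-2) + (-5) = -7.


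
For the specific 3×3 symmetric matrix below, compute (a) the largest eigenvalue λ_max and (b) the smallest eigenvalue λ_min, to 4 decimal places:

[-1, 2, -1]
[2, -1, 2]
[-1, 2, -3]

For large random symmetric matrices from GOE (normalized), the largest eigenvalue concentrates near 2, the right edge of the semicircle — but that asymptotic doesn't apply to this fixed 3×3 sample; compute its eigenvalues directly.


Since M is real symmetric, all three eigenvalues are real; they are the roots of det(λI − M) = λ³ − (tr M) λ² + s λ − det M, where s is the sum of the principal 2×2 minors.
tr M = -1 + (-1) + (-3) = -5.
s = ((-1)·(-1) − 2²) + ((-1)·(-3) − (-1)²) + ((-1)·(-3) − 2²) = -3 + 2 + (-1) = -2.
det M (expand along row 1) = (-1)·(-1) − 2·(-4) + (-1)·3 = 6.
Characteristic polynomial: λ³ + 5λ² − 2λ − 6 = 0.
Substitute λ = y + (tr M)/3 = y − 1.666667 to remove the quadratic term: y³ + p·y + q = 0 with p = s − (tr M)²/3 = -10.333333 and q = −2(tr M)³/27 + (tr M)·s/3 − det M = 6.592593.
Three real roots ⇒ use the trigonometric (Viète) form: r = 2√(−p/3) = 3.711843, φ = arccos(3q/(p·r)) = arccos(-0.515641) = 2.112552 rad.
y_k = r·cos(φ/3 − 2πk/3) for k = 0, 1, 2 gives y = 2.828944, 0.666667, -3.495611.
λ_k = y_k − 1.666667 gives λ = 1.1623, -1.0000, -5.1623 (check: the sum is -5.0000 = tr M).

Hence λ_max = 1.1623 and λ_min = -5.1623.


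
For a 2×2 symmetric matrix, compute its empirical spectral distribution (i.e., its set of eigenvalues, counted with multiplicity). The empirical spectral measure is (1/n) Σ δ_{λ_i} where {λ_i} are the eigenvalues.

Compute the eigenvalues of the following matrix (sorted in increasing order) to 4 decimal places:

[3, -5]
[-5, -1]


Since M is real symmetric, both eigenvalues are real; they are the roots of det(λI − M) = λ² − (tr M) λ + det M.
tr M = 3 + (-1) = 2.
det M = 3·(-1) − (-5)² = -3 − 25 = -28.
Characteristic polynomial: λ² − 2λ − 28 = 0.
Discriminant Δ = (tr M)² − 4·det M = 4 − (-112) = 116; √Δ = 10.770330.
λ = (tr M ± √Δ)/2 = (2 ± 10.770330)/2, giving (tr M − √Δ)/2 = -4.3852 and (tr M + √Δ)/2 = 6.3852.

Eigenvalues sorted in increasing order: [-4.3852, 6.3852].


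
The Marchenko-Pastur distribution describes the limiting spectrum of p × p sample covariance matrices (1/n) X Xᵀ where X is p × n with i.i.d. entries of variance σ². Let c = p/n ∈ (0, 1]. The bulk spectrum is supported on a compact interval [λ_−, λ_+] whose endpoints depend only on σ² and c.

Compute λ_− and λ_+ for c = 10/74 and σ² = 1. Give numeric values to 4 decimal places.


c = 10/74 = 0.135135; √c = 0.367607.
λ_− = σ² (1 − √c)² = 1 · (1 − 0.367607)² = 1 · (0.632393)² = 0.399921.
λ_+ = σ² (1 + √c)² = 1 · (1 + 0.367607)² = 1 · (1.367607)² = 1.870350.

Rounded to 4 decimal places: λ_− ≈ 0.3999, λ_+ ≈ 1.8703.


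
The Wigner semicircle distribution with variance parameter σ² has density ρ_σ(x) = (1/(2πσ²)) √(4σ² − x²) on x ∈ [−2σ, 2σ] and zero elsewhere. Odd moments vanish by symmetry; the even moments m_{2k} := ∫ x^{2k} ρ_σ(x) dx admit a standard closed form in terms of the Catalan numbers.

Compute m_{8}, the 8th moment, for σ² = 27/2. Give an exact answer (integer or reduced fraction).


By the scaled semicircle moment identity, m_{2k} = σ^{2k} · C_k with k = 4.
C_4 = (1/(k+1)) · C(2k, k) = (1/5) · C(8, 4) = (1/5) · 70 = 14.
σ^{2k} = (σ²)^k = (27/2)^4 = 531441/16.

Therefore m_{8} = σ^{8} · C_4 = (531441/16) · 14 = 3720087/8.


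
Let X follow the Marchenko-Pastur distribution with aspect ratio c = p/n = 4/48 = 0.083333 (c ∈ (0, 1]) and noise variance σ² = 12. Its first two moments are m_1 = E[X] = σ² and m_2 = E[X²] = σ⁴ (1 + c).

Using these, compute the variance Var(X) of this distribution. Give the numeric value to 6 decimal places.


m_1 = E[X] = σ² = 12, so m_1² = 144.
m_2 = E[X²] = σ⁴ (1 + c) = 144 · (1 + 0.083333) = 144 · 1.083333 = 156.000000.
(Note m_2 − m_1² simplifies to c · σ⁴ = 0.083333 · 144.)

Var(X) = m_2 − m_1² = 156.000000 − 144 = 12.000000.


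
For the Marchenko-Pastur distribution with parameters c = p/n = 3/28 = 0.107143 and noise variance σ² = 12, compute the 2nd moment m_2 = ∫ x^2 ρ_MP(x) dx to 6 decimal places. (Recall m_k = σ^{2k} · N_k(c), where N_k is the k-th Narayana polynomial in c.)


E[X²] = σ⁴ (1 + c) (second MP moment). With σ² = 12 (so σ⁴ = 144) and c = 3/28 = 0.107143: E[X²] = 144 · (1 + 0.107143) = 144 · 1.107143.

So E[X^2] = 159.428571.


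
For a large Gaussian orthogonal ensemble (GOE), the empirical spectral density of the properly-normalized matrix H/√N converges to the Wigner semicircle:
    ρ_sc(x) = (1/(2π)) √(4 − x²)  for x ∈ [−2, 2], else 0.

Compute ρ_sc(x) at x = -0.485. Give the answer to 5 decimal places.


ρ_sc(x) = (1/(2π)) √(4 − x²). With x = -0.485:
  4 − x² = 4 − (-0.485)² = 4 − 0.235225 = 3.764775.
  √(4 − x²) = 1.940303.
  1/(2π) = 0.159155.
  ρ_sc(-0.485) = 0.159155 · 1.940303 = 0.308809.

Rounded to 5 decimal places: ρ_sc(-0.485) ≈ 0.30881.


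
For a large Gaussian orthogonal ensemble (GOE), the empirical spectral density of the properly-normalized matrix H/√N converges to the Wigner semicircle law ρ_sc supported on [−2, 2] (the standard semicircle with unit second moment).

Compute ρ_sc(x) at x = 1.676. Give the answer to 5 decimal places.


ρ_sc(x) = (1/(2π)) √(4 − x²). With x = 1.676:
  4 − x² = 4 − (1.676)² = 4 − 2.808976 = 1.191024.
  √(4 − x²) = 1.091340.
  1/(2π) = 0.159155.
  ρ_sc(1.676) = 0.159155 · 1.091340 = 0.173692.

Rounded to 5 decimal places: ρ_sc(1.676) ≈ 0.17369.


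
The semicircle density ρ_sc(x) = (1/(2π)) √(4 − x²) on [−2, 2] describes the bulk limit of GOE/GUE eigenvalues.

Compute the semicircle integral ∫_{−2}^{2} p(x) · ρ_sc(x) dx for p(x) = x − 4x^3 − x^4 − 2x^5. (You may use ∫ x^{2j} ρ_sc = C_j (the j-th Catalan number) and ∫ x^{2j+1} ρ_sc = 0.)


Write p(x) = Σ a_i x^i, split into monomials and integrate each against ρ_sc separately.
Using ∫ x^{2j} ρ_sc = C_j = (1/(j+1)) C(2j, j) (Catalan numbers) and ∫ x^{2j+1} ρ_sc = 0 (odd monomials vanish by symmetry):
  i = 1 (odd): ∫ x^1 ρ_sc = 0 (vanishes)
  i = 3 (odd): ∫ x^3 ρ_sc = 0 (vanishes)
  i = 4 (even): a_4 · C_{2} = -1 · 2 = -2
  i = 5 (odd): ∫ x^5 ρ_sc = 0 (vanishes)

Summing the contributions: ∫_{−2}^{2} p(x) ρ_sc(x) dx = -2.


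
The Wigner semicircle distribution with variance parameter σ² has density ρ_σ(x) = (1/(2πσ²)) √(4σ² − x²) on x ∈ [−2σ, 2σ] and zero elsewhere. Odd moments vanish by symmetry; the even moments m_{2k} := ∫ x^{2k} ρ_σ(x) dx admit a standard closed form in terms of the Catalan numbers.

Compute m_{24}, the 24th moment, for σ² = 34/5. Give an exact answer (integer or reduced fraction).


By the scaled semicircle moment identity, m_{2k} = σ^{2k} · C_k with k = 12.
C_12 = (1/(k+1)) · C(2k, k) = (1/13) · C(24, 12) = (1/13) · 2704156 = 208012.
σ^{2k} = (σ²)^k = (34/5)^12 = 2386420683693101056/244140625.

Therefore m_{24} = σ^{24} · C_12 = (2386420683693101056/244140625) · 208012 = 496404139256369336860672/244140625.


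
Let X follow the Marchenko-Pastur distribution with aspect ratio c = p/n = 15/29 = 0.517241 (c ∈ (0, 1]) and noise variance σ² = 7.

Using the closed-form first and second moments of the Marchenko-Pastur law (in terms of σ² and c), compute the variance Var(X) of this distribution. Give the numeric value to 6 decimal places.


Recall the MP moments m_1 = E[X] = σ² and m_2 = E[X²] = σ⁴ (1 + c).
m_1 = E[X] = σ² = 7, so m_1² = 49.
m_2 = E[X²] = σ⁴ (1 + c) = 49 · (1 + 0.517241) = 49 · 1.517241 = 74.344828.
(Note m_2 − m_1² simplifies to c · σ⁴ = 0.517241 · 49.)

Var(X) = m_2 − m_1² = 74.344828 − 49 = 25.344828.


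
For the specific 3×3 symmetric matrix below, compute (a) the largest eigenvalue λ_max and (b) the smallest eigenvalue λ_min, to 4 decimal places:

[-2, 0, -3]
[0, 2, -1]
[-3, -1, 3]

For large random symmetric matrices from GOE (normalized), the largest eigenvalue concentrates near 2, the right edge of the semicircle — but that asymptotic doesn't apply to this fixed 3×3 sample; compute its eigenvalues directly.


Since M is real symmetric, all three eigenvalues are real; they are the roots of det(λI − M) = λ³ − (tr M) λ² + s λ − det M, where s is the sum of the principal 2×2 minors.
tr M = -2 + 2 + 3 = 3.
s = ((-2)·2 − 0²) + ((-2)·3 − (-3)²) + (2·3 − (-1)²) = -4 + (-15) + 5 = -14.
det M (expand along row 1) = (-2)·5 − 0·(-3) + (-3)·6 = -28.
Characteristic polynomial: λ³ − 3λ² − 14λ + 28 = 0.
Substitute λ = y + (tr M)/3 = y + 1.000000 to remove the quadratic term: y³ + p·y + q = 0 with p = s − (tr M)²/3 = -17.000000 and q = −2(tr M)³/27 + (tr M)·s/3 − det M = 12.000000.
Three real roots ⇒ use the trigonometric (Viète) form: r = 2√(−p/3) = 4.760952, φ = arccos(3q/(p·r)) = arccos(-0.444795) = 2.031742 rad.
y_k = r·cos(φ/3 − 2πk/3) for k = 0, 1, 2 gives y = 3.710214, 0.728638, -4.438851.
λ_k = y_k + 1.000000 gives λ = 4.7102, 1.7286, -3.4389 (check: the sum is 3.0000 = tr M).

Hence λ_max = 4.7102 and λ_min = -3.4389.
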